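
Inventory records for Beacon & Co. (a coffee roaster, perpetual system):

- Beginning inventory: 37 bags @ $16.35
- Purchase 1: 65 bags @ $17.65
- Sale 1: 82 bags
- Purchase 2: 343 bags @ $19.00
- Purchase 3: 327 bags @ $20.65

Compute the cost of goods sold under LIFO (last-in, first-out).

COGS = $1,425.20

Sale 1 (82) [LIFO — newest first]: 65 @ $17.65 + 17 @ $16.35 = $1,425.20
Ending inventory: 20 @ $16.35 + 343 @ $19.00 + 327 @ $20.65 = $13,596.55
Check: goods available $15,021.75 = COGS $1,425.20 + ending $13,596.55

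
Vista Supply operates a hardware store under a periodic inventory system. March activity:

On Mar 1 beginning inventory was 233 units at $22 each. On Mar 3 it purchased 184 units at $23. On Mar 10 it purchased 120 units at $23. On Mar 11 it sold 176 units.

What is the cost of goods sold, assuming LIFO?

Mar 11, 176 sold [LIFO — newest first]: 120 @ $23 + 56 @ $23 = $4,048
Ending inventory: 233 @ $22 + 128 @ $23 = $8,070

COGS = $4,048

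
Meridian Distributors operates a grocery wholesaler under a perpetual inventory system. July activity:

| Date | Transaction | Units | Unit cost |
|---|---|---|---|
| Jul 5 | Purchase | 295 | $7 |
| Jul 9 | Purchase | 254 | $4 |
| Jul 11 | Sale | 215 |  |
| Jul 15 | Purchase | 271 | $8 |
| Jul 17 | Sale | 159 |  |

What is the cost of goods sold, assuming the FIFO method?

Jul 11, 215 sold [FIFO — oldest first]: 215 @ $7 = $1,505
Jul 17, 159 sold [FIFO — oldest first]: 80 @ $7 + 79 @ $4 = $876
Total COGS = $1,505 + $876 = $2,381
Ending inventory: 175 @ $4 + 271 @ $8 = $2,868
Check: goods available $5,249 = COGS $2,381 + ending $2,868

COGS = $2,381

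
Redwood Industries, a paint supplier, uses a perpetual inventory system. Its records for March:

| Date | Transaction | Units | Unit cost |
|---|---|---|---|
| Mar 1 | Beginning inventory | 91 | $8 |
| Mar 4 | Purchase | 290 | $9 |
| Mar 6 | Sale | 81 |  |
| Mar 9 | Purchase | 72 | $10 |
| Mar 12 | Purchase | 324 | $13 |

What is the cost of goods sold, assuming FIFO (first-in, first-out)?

COGS = $648

Mar 6, 81 sold [FIFO — oldest first]: 81 @ $8 = $648
Ending inventory: 10 @ $8 + 290 @ $9 + 72 @ $10 + 324 @ $13 = $7,622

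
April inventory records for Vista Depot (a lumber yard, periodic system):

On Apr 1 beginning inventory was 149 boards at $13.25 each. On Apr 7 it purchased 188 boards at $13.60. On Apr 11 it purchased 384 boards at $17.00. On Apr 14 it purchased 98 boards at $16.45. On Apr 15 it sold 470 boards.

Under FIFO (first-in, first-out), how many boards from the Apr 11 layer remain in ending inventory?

Apr 15, 470 sold [FIFO — oldest first]: 149 @ $13.25 + 188 @ $13.60 + 133 @ $17.00 = $6,792.05
Ending inventory: 251 @ $17.00 + 98 @ $16.45 = $5,879.10
Check: goods available $12,671.15 = COGS $6,792.05 + ending $5,879.10

251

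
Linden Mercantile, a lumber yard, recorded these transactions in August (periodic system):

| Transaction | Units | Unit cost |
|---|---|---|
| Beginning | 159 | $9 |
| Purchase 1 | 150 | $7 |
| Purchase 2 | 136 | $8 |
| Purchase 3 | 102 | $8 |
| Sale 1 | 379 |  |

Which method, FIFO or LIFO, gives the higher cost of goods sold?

FIFO

FIFO COGS: 159 @ $9 + 150 @ $7 + 70 @ $8 = $3,041
LIFO COGS: 102 @ $8 + 136 @ $8 + 141 @ $7 = $2,891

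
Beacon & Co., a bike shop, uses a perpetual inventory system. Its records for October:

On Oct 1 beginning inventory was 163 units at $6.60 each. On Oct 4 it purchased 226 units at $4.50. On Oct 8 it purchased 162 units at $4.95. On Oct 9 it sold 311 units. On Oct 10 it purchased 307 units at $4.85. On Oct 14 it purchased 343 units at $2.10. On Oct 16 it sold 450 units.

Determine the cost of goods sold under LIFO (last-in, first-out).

COGS = $2,711.65

Oct 9, 311 sold [LIFO — newest first]: 162 @ $4.95 + 149 @ $4.50 = $1,472.40
Oct 16, 450 sold [LIFO — newest first]: 343 @ $2.10 + 107 @ $4.85 = $1,239.25
Total COGS = $1,472.40 + $1,239.25 = $2,711.65
Ending inventory: 163 @ $6.60 + 77 @ $4.50 + 200 @ $4.85 = $2,392.30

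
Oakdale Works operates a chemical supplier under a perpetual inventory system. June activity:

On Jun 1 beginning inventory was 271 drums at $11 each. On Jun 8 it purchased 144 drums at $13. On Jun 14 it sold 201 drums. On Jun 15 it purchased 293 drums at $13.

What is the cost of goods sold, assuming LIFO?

Jun 14, 201 sold [LIFO — newest first]: 144 @ $13 + 57 @ $11 = $2,499
Ending inventory: 214 @ $11 + 293 @ $13 = $6,163

COGS = $2,499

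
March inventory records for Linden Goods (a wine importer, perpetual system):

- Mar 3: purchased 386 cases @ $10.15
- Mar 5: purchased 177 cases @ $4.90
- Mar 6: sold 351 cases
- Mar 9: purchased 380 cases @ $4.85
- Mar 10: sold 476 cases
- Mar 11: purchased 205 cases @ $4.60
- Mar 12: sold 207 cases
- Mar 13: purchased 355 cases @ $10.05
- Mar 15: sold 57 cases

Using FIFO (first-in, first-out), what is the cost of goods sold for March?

Mar 6, 351 sold [FIFO — oldest first]: 351 @ $10.15 = $3,562.65
Mar 10, 476 sold [FIFO — oldest first]: 35 @ $10.15 + 177 @ $4.90 + 264 @ $4.85 = $2,502.95
Mar 12, 207 sold [FIFO — oldest first]: 116 @ $4.85 + 91 @ $4.60 = $981.20
Mar 15, 57 sold [FIFO — oldest first]: 57 @ $4.60 = $262.20
Total COGS = $3,562.65 + $2,502.95 + $981.20 + $262.20 = $7,309.00
Ending inventory: 57 @ $4.60 + 355 @ $10.05 = $3,829.95

COGS = $7,309.00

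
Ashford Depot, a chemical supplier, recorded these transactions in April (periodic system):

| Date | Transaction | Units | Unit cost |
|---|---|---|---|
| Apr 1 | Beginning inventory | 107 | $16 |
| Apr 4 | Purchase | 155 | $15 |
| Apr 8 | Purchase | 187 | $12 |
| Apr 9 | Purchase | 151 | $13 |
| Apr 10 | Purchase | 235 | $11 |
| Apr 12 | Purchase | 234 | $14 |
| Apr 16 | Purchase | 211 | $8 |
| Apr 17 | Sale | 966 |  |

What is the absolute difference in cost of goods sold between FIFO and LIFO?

$1,531

FIFO COGS: 107 @ $16 + 155 @ $15 + 187 @ $12 + 151 @ $13 + 235 @ $11 + 131 @ $14 = $12,663
LIFO COGS: 211 @ $8 + 234 @ $14 + 235 @ $11 + 151 @ $13 + 135 @ $12 = $11,132
Difference = |$12,663 − $11,132| = $1,531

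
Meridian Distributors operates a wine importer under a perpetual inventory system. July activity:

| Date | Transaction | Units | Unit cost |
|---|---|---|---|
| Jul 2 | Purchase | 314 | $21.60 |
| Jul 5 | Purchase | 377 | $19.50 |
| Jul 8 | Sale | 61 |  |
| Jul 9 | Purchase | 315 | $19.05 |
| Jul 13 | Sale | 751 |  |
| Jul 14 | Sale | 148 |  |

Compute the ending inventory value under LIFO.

Ending inventory = $993.60

Jul 8, 61 sold [LIFO — newest first]: 61 @ $19.50 = $1,189.50
Jul 13, 751 sold [LIFO — newest first]: 315 @ $19.05 + 316 @ $19.50 + 120 @ $21.60 = $14,754.75
Jul 14, 148 sold [LIFO — newest first]: 148 @ $21.60 = $3,196.80
Total COGS = $1,189.50 + $14,754.75 + $3,196.80 = $19,141.05
Ending inventory: 46 @ $21.60 = $993.60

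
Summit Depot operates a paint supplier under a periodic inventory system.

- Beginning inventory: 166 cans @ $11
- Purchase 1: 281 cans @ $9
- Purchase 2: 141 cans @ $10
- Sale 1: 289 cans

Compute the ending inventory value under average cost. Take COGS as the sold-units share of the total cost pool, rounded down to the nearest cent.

Ending inventory = $2,931.53

Sale 1, sell 289: 289/588 × $5,765.00 → $2,833.47
Ending inventory (cost pool remaining) = $2,931.53
Check: goods available $5,765.00 = COGS $2,833.47 + ending $2,931.53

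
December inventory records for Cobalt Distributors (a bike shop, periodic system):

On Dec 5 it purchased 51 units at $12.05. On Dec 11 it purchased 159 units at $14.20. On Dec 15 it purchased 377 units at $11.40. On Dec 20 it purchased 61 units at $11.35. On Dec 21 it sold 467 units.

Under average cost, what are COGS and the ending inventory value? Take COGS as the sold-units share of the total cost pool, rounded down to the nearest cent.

COGS = $5,666.33; ending inventory = $2,196.17

Dec 21, sell 467: 467/648 × $7,862.50 → $5,666.33
Ending inventory (cost pool remaining) = $2,196.17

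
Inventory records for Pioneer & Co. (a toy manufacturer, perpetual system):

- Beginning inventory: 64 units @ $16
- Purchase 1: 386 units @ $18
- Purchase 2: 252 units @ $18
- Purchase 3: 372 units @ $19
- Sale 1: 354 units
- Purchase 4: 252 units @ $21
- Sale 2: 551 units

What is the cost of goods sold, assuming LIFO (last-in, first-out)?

Sale 1 (354) [LIFO — newest first]: 354 @ $19 = $6,726
Sale 2 (551) [LIFO — newest first]: 252 @ $21 + 18 @ $19 + 252 @ $18 + 29 @ $18 = $10,692
Total COGS = $6,726 + $10,692 = $17,418
Ending inventory: 64 @ $16 + 357 @ $18 = $7,450
Check: goods available $24,868 = COGS $17,418 + ending $7,450

COGS = $17,418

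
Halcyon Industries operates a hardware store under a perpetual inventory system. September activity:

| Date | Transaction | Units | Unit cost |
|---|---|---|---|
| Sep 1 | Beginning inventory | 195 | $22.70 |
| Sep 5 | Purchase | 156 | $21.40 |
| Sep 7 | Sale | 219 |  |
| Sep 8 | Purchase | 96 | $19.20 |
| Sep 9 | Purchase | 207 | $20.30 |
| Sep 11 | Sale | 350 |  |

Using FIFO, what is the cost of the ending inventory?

Ending inventory = $1,725.50

Sep 7, 219 sold [FIFO — oldest first]: 195 @ $22.70 + 24 @ $21.40 = $4,940.10
Sep 11, 350 sold [FIFO — oldest first]: 132 @ $21.40 + 96 @ $19.20 + 122 @ $20.30 = $7,144.60
Total COGS = $4,940.10 + $7,144.60 = $12,084.70
Ending inventory: 85 @ $20.30 = $1,725.50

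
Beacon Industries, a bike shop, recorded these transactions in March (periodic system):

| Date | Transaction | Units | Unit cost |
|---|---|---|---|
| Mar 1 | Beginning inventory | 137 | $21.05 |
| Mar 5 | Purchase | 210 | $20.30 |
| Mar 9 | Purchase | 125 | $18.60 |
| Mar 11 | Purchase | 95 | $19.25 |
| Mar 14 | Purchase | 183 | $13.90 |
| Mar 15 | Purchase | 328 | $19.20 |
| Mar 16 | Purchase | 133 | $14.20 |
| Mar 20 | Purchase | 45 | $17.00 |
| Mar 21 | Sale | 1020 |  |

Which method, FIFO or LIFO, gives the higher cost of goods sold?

FIFO COGS: 137 @ $21.05 + 210 @ $20.30 + 125 @ $18.60 + 95 @ $19.25 + 183 @ $13.90 + 270 @ $19.20 = $19,028.30
LIFO COGS: 45 @ $17.00 + 133 @ $14.20 + 328 @ $19.20 + 183 @ $13.90 + 95 @ $19.25 + 125 @ $18.60 + 111 @ $20.30 = $17,901.95

FIFO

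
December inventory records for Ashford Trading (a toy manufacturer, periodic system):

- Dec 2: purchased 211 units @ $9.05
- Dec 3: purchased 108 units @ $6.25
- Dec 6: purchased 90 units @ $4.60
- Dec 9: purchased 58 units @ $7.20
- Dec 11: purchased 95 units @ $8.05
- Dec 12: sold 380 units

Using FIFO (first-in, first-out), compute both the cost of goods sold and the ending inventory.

COGS = $2,865.15; ending inventory = $1,315.75

Dec 12, 380 sold [FIFO — oldest first]: 211 @ $9.05 + 108 @ $6.25 + 61 @ $4.60 = $2,865.15
Ending inventory: 29 @ $4.60 + 58 @ $7.20 + 95 @ $8.05 = $1,315.75
Check: goods available $4,180.90 = COGS $2,865.15 + ending $1,315.75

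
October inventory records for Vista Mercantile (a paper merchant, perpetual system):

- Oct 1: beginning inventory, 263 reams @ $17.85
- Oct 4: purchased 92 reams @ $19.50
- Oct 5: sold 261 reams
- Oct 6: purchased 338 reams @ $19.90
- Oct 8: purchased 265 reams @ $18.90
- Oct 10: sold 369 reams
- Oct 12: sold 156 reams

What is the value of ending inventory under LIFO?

Oct 5, 261 sold [LIFO — newest first]: 92 @ $19.50 + 169 @ $17.85 = $4,810.65
Oct 10, 369 sold [LIFO — newest first]: 265 @ $18.90 + 104 @ $19.90 = $7,078.10
Oct 12, 156 sold [LIFO — newest first]: 156 @ $19.90 = $3,104.40
Total COGS = $4,810.65 + $7,078.10 + $3,104.40 = $14,993.15
Ending inventory: 94 @ $17.85 + 78 @ $19.90 = $3,230.10
Check: goods available $18,223.25 = COGS $14,993.15 + ending $3,230.10

Ending inventory = $3,230.10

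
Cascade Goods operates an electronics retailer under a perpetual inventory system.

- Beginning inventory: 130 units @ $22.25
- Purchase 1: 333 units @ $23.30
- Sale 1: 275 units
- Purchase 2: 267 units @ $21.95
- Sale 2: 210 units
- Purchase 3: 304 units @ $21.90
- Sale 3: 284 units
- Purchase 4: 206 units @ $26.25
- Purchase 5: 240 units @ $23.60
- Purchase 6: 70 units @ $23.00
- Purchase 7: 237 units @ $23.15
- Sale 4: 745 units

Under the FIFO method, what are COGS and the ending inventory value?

COGS = $35,023.15; ending inventory = $6,314.55

Sale 1 (275) [FIFO — oldest first]: 130 @ $22.25 + 145 @ $23.30 = $6,271.00
Sale 2 (210) [FIFO — oldest first]: 188 @ $23.30 + 22 @ $21.95 = $4,863.30
Sale 3 (284) [FIFO — oldest first]: 245 @ $21.95 + 39 @ $21.90 = $6,231.85
Sale 4 (745) [FIFO — oldest first]: 265 @ $21.90 + 206 @ $26.25 + 240 @ $23.60 + 34 @ $23.00 = $17,657.00
Total COGS = $6,271.00 + $4,863.30 + $6,231.85 + $17,657.00 = $35,023.15
Ending inventory: 36 @ $23.00 + 237 @ $23.15 = $6,314.55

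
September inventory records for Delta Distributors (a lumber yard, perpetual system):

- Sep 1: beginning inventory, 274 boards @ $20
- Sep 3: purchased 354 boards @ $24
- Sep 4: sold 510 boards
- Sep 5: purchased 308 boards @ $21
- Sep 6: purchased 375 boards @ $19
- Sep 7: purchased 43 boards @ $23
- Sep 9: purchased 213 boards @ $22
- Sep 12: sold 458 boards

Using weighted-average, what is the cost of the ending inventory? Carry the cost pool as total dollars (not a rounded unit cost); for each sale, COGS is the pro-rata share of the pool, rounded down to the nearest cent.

Ending inventory = $12,407.34

After Sep 1: 274 on hand, pool $5,480.00 (≈ $20.0000 each)
After Sep 3: 628 on hand, pool $13,976.00 (≈ $22.2548 each)
Sep 4, sell 510: 510/628 × $13,976.00 → $11,349.93
After Sep 5: 426 on hand, pool $9,094.07 (≈ $21.3476 each)
After Sep 6: 801 on hand, pool $16,219.07 (≈ $20.2485 each)
After Sep 7: 844 on hand, pool $17,208.07 (≈ $20.3887 each)
After Sep 9: 1057 on hand, pool $21,894.07 (≈ $20.7134 each)
Sep 12, sell 458: 458/1057 × $21,894.07 → $9,486.73
Total COGS = $11,349.93 + $9,486.73 = $20,836.66
Ending inventory (cost pool remaining) = $12,407.34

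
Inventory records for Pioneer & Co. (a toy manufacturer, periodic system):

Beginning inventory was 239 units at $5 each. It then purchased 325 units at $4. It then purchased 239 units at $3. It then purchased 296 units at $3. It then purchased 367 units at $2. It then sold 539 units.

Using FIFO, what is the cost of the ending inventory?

Sale 1 (539) [FIFO — oldest first]: 239 @ $5 + 300 @ $4 = $2,395
Ending inventory: 25 @ $4 + 239 @ $3 + 296 @ $3 + 367 @ $2 = $2,439
Check: goods available $4,834 = COGS $2,395 + ending $2,439

Ending inventory = $2,439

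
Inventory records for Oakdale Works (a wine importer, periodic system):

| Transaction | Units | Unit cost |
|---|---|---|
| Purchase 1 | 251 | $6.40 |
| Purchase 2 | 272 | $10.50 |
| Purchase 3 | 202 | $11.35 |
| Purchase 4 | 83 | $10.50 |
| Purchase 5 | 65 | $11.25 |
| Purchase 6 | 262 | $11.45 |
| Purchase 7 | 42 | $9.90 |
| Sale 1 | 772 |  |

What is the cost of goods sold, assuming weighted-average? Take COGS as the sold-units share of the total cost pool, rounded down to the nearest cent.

COGS = $7,722.32

Sale 1, sell 772: 772/1177 × $11,773.55 → $7,722.32
Ending inventory (cost pool remaining) = $4,051.23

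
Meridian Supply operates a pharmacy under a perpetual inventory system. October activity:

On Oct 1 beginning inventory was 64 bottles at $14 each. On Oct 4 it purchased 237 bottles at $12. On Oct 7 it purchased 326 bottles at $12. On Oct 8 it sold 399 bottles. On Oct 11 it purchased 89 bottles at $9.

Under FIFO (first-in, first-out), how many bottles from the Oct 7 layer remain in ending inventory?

Oct 8, 399 sold [FIFO — oldest first]: 64 @ $14 + 237 @ $12 + 98 @ $12 = $4,916
Ending inventory: 228 @ $12 + 89 @ $9 = $3,537

228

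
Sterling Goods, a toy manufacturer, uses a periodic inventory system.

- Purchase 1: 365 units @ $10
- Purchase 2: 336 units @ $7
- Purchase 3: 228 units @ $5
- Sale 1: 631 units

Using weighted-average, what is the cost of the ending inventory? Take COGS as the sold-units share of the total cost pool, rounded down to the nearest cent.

Ending inventory = $2,290.98

Sale 1, sell 631: 631/929 × $7,142.00 → $4,851.02
Ending inventory (cost pool remaining) = $2,290.98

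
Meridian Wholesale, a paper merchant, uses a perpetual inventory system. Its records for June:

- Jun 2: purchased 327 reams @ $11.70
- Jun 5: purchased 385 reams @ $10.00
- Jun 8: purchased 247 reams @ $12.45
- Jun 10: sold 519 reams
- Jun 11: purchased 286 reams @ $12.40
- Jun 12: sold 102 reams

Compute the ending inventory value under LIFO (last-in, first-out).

Ending inventory = $7,237.50

Jun 10, 519 sold [LIFO — newest first]: 247 @ $12.45 + 272 @ $10.00 = $5,795.15
Jun 12, 102 sold [LIFO — newest first]: 102 @ $12.40 = $1,264.80
Total COGS = $5,795.15 + $1,264.80 = $7,059.95
Ending inventory: 327 @ $11.70 + 113 @ $10.00 + 184 @ $12.40 = $7,237.50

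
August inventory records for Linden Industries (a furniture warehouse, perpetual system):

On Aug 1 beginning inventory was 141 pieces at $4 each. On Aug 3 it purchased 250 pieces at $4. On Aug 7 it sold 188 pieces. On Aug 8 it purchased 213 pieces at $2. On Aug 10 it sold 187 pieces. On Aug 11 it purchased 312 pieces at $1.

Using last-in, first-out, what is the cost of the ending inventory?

Ending inventory = $1,176

Aug 7, 188 sold [LIFO — newest first]: 188 @ $4 = $752
Aug 10, 187 sold [LIFO — newest first]: 187 @ $2 = $374
Total COGS = $752 + $374 = $1,126
Ending inventory: 141 @ $4 + 62 @ $4 + 26 @ $2 + 312 @ $1 = $1,176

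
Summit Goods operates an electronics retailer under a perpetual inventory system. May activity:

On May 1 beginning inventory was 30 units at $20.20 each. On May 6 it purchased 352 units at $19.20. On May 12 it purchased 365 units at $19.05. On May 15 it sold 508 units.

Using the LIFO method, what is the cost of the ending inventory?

Ending inventory = $4,618.80

May 15, 508 sold [LIFO — newest first]: 365 @ $19.05 + 143 @ $19.20 = $9,698.85
Ending inventory: 30 @ $20.20 + 209 @ $19.20 = $4,618.80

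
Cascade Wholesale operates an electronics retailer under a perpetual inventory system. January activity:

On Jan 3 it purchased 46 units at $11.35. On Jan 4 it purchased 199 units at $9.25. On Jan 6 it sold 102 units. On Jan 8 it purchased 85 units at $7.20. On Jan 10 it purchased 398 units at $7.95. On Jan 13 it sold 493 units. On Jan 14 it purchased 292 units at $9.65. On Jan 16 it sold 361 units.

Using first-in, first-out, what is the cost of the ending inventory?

Ending inventory = $617.60

Jan 6, 102 sold [FIFO — oldest first]: 46 @ $11.35 + 56 @ $9.25 = $1,040.10
Jan 13, 493 sold [FIFO — oldest first]: 143 @ $9.25 + 85 @ $7.20 + 265 @ $7.95 = $4,041.50
Jan 16, 361 sold [FIFO — oldest first]: 133 @ $7.95 + 228 @ $9.65 = $3,257.55
Total COGS = $1,040.10 + $4,041.50 + $3,257.55 = $8,339.15
Ending inventory: 64 @ $9.65 = $617.60
Check: goods available $8,956.75 = COGS $8,339.15 + ending $617.60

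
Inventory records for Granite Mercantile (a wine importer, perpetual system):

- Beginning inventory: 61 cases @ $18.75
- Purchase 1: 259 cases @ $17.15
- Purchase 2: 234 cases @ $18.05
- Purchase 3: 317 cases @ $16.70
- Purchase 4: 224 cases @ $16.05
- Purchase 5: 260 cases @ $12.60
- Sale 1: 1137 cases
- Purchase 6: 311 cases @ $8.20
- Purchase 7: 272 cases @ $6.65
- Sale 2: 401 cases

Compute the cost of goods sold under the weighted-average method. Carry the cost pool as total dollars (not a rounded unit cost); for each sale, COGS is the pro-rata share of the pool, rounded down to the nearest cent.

COGS = $22,391.14

After Beginning: 61 on hand, pool $1,143.75 (≈ $18.7500 each)
After Purchase 1: 320 on hand, pool $5,585.60 (≈ $17.4550 each)
After Purchase 2: 554 on hand, pool $9,809.30 (≈ $17.7063 each)
After Purchase 3: 871 on hand, pool $15,103.20 (≈ $17.3401 each)
After Purchase 4: 1095 on hand, pool $18,698.40 (≈ $17.0762 each)
After Purchase 5: 1355 on hand, pool $21,974.40 (≈ $16.2173 each)
Sale 1, sell 1137: 1137/1355 × $21,974.40 → $18,439.03
After Purchase 6: 529 on hand, pool $6,085.57 (≈ $11.5039 each)
After Purchase 7: 801 on hand, pool $7,894.37 (≈ $9.8556 each)
Sale 2, sell 401: 401/801 × $7,894.37 → $3,952.11
Total COGS = $18,439.03 + $3,952.11 = $22,391.14
Ending inventory (cost pool remaining) = $3,942.26
Check: goods available $26,333.40 = COGS $22,391.14 + ending $3,942.26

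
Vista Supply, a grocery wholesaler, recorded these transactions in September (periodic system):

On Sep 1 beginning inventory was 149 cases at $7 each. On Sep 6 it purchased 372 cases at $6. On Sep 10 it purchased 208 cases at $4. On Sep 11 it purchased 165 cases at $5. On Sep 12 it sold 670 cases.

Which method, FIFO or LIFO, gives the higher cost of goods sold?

FIFO

FIFO COGS: 149 @ $7 + 372 @ $6 + 149 @ $4 = $3,871
LIFO COGS: 165 @ $5 + 208 @ $4 + 297 @ $6 = $3,439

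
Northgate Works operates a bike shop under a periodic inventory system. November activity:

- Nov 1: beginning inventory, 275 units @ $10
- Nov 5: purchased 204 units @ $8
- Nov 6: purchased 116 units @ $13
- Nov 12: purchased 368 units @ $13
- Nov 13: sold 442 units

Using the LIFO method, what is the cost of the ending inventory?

Ending inventory = $4,928

Nov 13, 442 sold [LIFO — newest first]: 368 @ $13 + 74 @ $13 = $5,746
Ending inventory: 275 @ $10 + 204 @ $8 + 42 @ $13 = $4,928
Check: goods available $10,674 = COGS $5,746 + ending $4,928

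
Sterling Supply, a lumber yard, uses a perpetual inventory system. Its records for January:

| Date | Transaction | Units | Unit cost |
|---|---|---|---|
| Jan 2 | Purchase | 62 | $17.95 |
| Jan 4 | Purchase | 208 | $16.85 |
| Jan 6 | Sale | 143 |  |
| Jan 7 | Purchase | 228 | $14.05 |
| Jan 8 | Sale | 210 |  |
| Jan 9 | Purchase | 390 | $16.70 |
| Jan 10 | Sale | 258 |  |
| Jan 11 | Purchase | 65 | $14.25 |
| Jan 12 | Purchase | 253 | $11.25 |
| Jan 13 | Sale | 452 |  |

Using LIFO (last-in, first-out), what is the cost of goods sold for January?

COGS = $15,673.65

Jan 6, 143 sold [LIFO — newest first]: 143 @ $16.85 = $2,409.55
Jan 8, 210 sold [LIFO — newest first]: 210 @ $14.05 = $2,950.50
Jan 10, 258 sold [LIFO — newest first]: 258 @ $16.70 = $4,308.60
Jan 13, 452 sold [LIFO — newest first]: 253 @ $11.25 + 65 @ $14.25 + 132 @ $16.70 + 2 @ $14.05 = $6,005.00
Total COGS = $2,409.55 + $2,950.50 + $4,308.60 + $6,005.00 = $15,673.65
Ending inventory: 62 @ $17.95 + 65 @ $16.85 + 16 @ $14.05 = $2,432.95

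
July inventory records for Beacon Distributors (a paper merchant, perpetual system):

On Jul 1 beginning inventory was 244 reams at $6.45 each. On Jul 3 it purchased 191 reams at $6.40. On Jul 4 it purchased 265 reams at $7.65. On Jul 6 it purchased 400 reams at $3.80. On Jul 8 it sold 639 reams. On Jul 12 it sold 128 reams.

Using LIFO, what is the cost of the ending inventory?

Ending inventory = $2,143.40

Jul 8, 639 sold [LIFO — newest first]: 400 @ $3.80 + 239 @ $7.65 = $3,348.35
Jul 12, 128 sold [LIFO — newest first]: 26 @ $7.65 + 102 @ $6.40 = $851.70
Total COGS = $3,348.35 + $851.70 = $4,200.05
Ending inventory: 244 @ $6.45 + 89 @ $6.40 = $2,143.40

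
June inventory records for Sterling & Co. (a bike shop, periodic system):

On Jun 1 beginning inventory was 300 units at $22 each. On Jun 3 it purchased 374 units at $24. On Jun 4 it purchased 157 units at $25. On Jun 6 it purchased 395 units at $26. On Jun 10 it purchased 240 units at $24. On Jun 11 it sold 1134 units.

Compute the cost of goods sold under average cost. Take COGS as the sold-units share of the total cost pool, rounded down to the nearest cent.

Jun 11, sell 1134: 1134/1466 × $35,531.00 → $27,484.41
Ending inventory (cost pool remaining) = $8,046.59
Check: goods available $35,531.00 = COGS $27,484.41 + ending $8,046.59

COGS = $27,484.41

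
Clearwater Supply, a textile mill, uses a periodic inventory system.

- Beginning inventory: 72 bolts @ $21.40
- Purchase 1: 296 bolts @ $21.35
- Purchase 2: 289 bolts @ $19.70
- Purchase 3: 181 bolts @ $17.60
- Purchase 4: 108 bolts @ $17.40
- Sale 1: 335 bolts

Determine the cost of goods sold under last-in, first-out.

COGS = $5,971.00

Sale 1 (335) [LIFO — newest first]: 108 @ $17.40 + 181 @ $17.60 + 46 @ $19.70 = $5,971.00
Ending inventory: 72 @ $21.40 + 296 @ $21.35 + 243 @ $19.70 = $12,647.50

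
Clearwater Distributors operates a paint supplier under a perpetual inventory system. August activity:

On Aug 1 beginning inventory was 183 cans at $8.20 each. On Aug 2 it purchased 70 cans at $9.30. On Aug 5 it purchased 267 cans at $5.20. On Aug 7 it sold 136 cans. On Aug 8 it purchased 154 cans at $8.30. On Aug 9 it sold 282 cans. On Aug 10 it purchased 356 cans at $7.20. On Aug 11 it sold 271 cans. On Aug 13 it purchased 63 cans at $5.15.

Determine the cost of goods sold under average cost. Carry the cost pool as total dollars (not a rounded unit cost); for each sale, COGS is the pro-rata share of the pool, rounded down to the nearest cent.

COGS = $4,921.22

After Aug 1: 183 on hand, pool $1,500.60 (≈ $8.2000 each)
After Aug 2: 253 on hand, pool $2,151.60 (≈ $8.5043 each)
After Aug 5: 520 on hand, pool $3,540.00 (≈ $6.8077 each)
Aug 7, sell 136: 136/520 × $3,540.00 → $925.84
After Aug 8: 538 on hand, pool $3,892.36 (≈ $7.2349 each)
Aug 9, sell 282: 282/538 × $3,892.36 → $2,040.23
After Aug 10: 612 on hand, pool $4,415.33 (≈ $7.2146 each)
Aug 11, sell 271: 271/612 × $4,415.33 → $1,955.15
After Aug 13: 404 on hand, pool $2,784.63 (≈ $6.8926 each)
Total COGS = $925.84 + $2,040.23 + $1,955.15 = $4,921.22
Ending inventory (cost pool remaining) = $2,784.63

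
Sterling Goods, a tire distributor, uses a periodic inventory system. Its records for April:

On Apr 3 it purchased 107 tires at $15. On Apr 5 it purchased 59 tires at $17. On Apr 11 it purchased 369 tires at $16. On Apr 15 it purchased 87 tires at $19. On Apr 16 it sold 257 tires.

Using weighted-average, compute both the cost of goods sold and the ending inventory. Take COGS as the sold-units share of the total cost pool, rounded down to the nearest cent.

Apr 16, sell 257: 257/622 × $10,165.00 → $4,200.00
Ending inventory (cost pool remaining) = $5,965.00

COGS = $4,200.00; ending inventory = $5,965.00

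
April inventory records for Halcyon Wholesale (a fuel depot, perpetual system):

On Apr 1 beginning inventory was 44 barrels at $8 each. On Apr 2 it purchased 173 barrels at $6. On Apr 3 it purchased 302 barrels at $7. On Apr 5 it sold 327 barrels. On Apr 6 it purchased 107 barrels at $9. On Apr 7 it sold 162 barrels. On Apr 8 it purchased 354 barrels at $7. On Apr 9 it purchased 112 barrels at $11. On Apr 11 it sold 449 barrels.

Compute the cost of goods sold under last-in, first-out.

Apr 5, 327 sold [LIFO — newest first]: 302 @ $7 + 25 @ $6 = $2,264
Apr 7, 162 sold [LIFO — newest first]: 107 @ $9 + 55 @ $6 = $1,293
Apr 11, 449 sold [LIFO — newest first]: 112 @ $11 + 337 @ $7 = $3,591
Total COGS = $2,264 + $1,293 + $3,591 = $7,148
Ending inventory: 44 @ $8 + 93 @ $6 + 17 @ $7 = $1,029

COGS = $7,148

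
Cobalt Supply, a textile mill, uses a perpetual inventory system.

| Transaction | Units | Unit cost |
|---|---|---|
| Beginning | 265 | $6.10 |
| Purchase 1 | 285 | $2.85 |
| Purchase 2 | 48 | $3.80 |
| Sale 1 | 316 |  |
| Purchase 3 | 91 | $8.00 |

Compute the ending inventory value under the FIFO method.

Sale 1 (316) [FIFO — oldest first]: 265 @ $6.10 + 51 @ $2.85 = $1,761.85
Ending inventory: 234 @ $2.85 + 48 @ $3.80 + 91 @ $8.00 = $1,577.30

Ending inventory = $1,577.30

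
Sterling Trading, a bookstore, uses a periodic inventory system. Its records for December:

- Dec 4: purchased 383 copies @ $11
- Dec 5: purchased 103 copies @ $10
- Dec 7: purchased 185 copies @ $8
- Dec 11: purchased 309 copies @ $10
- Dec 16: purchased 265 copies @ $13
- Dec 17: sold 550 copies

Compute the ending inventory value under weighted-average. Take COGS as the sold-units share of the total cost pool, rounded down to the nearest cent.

Dec 17, sell 550: 550/1245 × $13,258.00 → $5,856.94
Ending inventory (cost pool remaining) = $7,401.06

Ending inventory = $7,401.06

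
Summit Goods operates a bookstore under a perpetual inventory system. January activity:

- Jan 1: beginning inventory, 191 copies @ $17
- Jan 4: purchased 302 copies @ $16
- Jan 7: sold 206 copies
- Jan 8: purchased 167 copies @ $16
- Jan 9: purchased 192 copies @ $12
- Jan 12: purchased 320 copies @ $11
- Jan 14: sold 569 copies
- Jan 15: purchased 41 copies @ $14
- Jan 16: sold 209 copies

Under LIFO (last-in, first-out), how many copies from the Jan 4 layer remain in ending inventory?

38

Jan 7, 206 sold [LIFO — newest first]: 206 @ $16 = $3,296
Jan 14, 569 sold [LIFO — newest first]: 320 @ $11 + 192 @ $12 + 57 @ $16 = $6,736
Jan 16, 209 sold [LIFO — newest first]: 41 @ $14 + 110 @ $16 + 58 @ $16 = $3,262
Total COGS = $3,296 + $6,736 + $3,262 = $13,294
Ending inventory: 191 @ $17 + 38 @ $16 = $3,855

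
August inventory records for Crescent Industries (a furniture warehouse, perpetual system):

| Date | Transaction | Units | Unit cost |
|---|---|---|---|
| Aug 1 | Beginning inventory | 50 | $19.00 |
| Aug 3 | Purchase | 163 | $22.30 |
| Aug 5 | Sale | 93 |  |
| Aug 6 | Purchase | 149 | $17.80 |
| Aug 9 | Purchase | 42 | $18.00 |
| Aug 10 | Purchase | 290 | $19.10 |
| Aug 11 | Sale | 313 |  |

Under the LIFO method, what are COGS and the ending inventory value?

COGS = $8,026.90; ending inventory = $5,505.20

Aug 5, 93 sold [LIFO — newest first]: 93 @ $22.30 = $2,073.90
Aug 11, 313 sold [LIFO — newest first]: 290 @ $19.10 + 23 @ $18.00 = $5,953.00
Total COGS = $2,073.90 + $5,953.00 = $8,026.90
Ending inventory: 50 @ $19.00 + 70 @ $22.30 + 149 @ $17.80 + 19 @ $18.00 = $5,505.20
Check: goods available $13,532.10 = COGS $8,026.90 + ending $5,505.20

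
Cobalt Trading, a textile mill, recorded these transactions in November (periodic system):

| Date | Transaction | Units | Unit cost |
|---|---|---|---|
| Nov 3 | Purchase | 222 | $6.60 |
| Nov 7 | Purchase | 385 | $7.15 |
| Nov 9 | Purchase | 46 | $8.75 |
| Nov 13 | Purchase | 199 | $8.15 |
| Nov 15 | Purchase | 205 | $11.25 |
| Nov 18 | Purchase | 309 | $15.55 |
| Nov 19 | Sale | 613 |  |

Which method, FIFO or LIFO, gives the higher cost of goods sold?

FIFO COGS: 222 @ $6.60 + 385 @ $7.15 + 6 @ $8.75 = $4,270.45
LIFO COGS: 309 @ $15.55 + 205 @ $11.25 + 99 @ $8.15 = $7,918.05

LIFO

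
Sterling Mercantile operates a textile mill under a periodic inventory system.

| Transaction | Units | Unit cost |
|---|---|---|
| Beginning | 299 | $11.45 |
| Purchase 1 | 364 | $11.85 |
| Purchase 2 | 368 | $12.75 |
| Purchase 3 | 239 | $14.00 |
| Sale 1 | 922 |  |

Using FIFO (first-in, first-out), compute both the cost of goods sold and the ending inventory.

COGS = $11,039.20; ending inventory = $4,735.75

Sale 1 (922) [FIFO — oldest first]: 299 @ $11.45 + 364 @ $11.85 + 259 @ $12.75 = $11,039.20
Ending inventory: 109 @ $12.75 + 239 @ $14.00 = $4,735.75
Check: goods available $15,774.95 = COGS $11,039.20 + ending $4,735.75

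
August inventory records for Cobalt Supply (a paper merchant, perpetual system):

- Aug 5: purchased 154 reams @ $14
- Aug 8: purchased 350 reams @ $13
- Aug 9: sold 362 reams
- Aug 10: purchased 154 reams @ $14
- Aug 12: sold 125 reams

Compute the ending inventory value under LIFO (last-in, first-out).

Aug 9, 362 sold [LIFO — newest first]: 350 @ $13 + 12 @ $14 = $4,718
Aug 12, 125 sold [LIFO — newest first]: 125 @ $14 = $1,750
Total COGS = $4,718 + $1,750 = $6,468
Ending inventory: 142 @ $14 + 29 @ $14 = $2,394

Ending inventory = $2,394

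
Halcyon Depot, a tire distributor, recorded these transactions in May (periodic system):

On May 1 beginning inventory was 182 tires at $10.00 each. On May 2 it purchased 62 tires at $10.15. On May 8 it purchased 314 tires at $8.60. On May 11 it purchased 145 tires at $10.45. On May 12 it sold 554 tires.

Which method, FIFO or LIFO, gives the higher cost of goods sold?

LIFO

FIFO COGS: 182 @ $10.00 + 62 @ $10.15 + 310 @ $8.60 = $5,115.30
LIFO COGS: 145 @ $10.45 + 314 @ $8.60 + 62 @ $10.15 + 33 @ $10.00 = $5,174.95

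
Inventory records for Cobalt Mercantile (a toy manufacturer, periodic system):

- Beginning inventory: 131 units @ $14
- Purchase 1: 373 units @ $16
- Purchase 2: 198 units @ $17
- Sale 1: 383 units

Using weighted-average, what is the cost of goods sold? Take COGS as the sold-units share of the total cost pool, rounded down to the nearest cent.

Sale 1, sell 383: 383/702 × $11,168.00 → $6,093.08
Ending inventory (cost pool remaining) = $5,074.92

COGS = $6,093.08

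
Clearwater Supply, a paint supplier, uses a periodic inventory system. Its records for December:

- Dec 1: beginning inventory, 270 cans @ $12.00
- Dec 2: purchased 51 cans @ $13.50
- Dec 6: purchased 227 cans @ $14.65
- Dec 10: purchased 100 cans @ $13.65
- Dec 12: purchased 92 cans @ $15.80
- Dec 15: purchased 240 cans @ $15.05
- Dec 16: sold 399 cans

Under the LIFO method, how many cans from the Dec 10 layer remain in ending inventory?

Dec 16, 399 sold [LIFO — newest first]: 240 @ $15.05 + 92 @ $15.80 + 67 @ $13.65 = $5,980.15
Ending inventory: 270 @ $12.00 + 51 @ $13.50 + 227 @ $14.65 + 33 @ $13.65 = $7,704.50

33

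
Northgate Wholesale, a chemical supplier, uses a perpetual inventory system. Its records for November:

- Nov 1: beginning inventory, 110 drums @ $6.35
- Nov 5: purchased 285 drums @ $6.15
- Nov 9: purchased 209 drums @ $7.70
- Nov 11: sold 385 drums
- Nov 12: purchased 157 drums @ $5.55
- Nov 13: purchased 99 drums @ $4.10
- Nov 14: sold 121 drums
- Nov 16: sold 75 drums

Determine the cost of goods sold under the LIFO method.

COGS = $3,635.95

Nov 11, 385 sold [LIFO — newest first]: 209 @ $7.70 + 176 @ $6.15 = $2,691.70
Nov 14, 121 sold [LIFO — newest first]: 99 @ $4.10 + 22 @ $5.55 = $528.00
Nov 16, 75 sold [LIFO — newest first]: 75 @ $5.55 = $416.25
Total COGS = $2,691.70 + $528.00 + $416.25 = $3,635.95
Ending inventory: 110 @ $6.35 + 109 @ $6.15 + 60 @ $5.55 = $1,701.85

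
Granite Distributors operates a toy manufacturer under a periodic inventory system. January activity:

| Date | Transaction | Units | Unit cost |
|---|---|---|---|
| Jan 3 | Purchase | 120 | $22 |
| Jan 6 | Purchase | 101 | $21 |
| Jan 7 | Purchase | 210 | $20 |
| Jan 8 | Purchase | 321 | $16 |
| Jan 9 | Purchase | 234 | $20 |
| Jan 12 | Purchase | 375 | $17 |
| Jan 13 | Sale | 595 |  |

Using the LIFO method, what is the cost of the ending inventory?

Ending inventory = $14,377

Jan 13, 595 sold [LIFO — newest first]: 375 @ $17 + 220 @ $20 = $10,775
Ending inventory: 120 @ $22 + 101 @ $21 + 210 @ $20 + 321 @ $16 + 14 @ $20 = $14,377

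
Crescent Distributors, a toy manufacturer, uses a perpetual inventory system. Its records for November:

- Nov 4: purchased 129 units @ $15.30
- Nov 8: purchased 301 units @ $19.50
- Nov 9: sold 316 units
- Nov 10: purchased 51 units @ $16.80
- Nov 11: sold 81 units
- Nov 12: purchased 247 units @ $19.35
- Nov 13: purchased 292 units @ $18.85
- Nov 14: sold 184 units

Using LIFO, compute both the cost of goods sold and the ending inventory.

Nov 9, 316 sold [LIFO — newest first]: 301 @ $19.50 + 15 @ $15.30 = $6,099.00
Nov 11, 81 sold [LIFO — newest first]: 51 @ $16.80 + 30 @ $15.30 = $1,315.80
Nov 14, 184 sold [LIFO — newest first]: 184 @ $18.85 = $3,468.40
Total COGS = $6,099.00 + $1,315.80 + $3,468.40 = $10,883.20
Ending inventory: 84 @ $15.30 + 247 @ $19.35 + 108 @ $18.85 = $8,100.45

COGS = $10,883.20; ending inventory = $8,100.45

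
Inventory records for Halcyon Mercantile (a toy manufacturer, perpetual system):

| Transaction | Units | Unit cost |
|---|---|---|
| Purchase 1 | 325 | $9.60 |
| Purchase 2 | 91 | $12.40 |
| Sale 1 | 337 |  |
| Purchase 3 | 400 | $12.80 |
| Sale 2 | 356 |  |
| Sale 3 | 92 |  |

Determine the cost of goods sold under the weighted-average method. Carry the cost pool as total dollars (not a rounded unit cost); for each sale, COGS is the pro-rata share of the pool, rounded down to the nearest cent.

COGS = $8,984.82

After Purchase 1: 325 on hand, pool $3,120.00 (≈ $9.6000 each)
After Purchase 2: 416 on hand, pool $4,248.40 (≈ $10.2125 each)
Sale 1, sell 337: 337/416 × $4,248.40 → $3,441.61
After Purchase 3: 479 on hand, pool $5,926.79 (≈ $12.3733 each)
Sale 2, sell 356: 356/479 × $5,926.79 → $4,404.87
Sale 3, sell 92: 92/123 × $1,521.92 → $1,138.34
Total COGS = $3,441.61 + $4,404.87 + $1,138.34 = $8,984.82
Ending inventory (cost pool remaining) = $383.58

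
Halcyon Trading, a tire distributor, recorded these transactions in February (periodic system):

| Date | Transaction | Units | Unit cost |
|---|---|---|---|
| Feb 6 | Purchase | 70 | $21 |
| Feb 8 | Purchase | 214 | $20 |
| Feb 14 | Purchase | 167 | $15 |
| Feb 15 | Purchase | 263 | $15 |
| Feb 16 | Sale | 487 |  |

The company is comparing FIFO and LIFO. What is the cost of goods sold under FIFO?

FIFO COGS: 70 @ $21 + 214 @ $20 + 167 @ $15 + 36 @ $15 = $8,795
LIFO COGS: 263 @ $15 + 167 @ $15 + 57 @ $20 = $7,590

COGS = $8,795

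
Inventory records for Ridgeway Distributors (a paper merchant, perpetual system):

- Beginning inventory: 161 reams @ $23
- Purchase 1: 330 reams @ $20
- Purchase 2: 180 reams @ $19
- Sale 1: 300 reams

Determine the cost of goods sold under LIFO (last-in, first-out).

Sale 1 (300) [LIFO — newest first]: 180 @ $19 + 120 @ $20 = $5,820
Ending inventory: 161 @ $23 + 210 @ $20 = $7,903
Check: goods available $13,723 = COGS $5,820 + ending $7,903

COGS = $5,820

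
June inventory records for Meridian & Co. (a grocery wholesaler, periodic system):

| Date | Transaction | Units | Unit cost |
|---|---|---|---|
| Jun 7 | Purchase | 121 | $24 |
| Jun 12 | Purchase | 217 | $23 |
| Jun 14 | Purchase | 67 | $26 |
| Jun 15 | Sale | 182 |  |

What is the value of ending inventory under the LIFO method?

Jun 15, 182 sold [LIFO — newest first]: 67 @ $26 + 115 @ $23 = $4,387
Ending inventory: 121 @ $24 + 102 @ $23 = $5,250

Ending inventory = $5,250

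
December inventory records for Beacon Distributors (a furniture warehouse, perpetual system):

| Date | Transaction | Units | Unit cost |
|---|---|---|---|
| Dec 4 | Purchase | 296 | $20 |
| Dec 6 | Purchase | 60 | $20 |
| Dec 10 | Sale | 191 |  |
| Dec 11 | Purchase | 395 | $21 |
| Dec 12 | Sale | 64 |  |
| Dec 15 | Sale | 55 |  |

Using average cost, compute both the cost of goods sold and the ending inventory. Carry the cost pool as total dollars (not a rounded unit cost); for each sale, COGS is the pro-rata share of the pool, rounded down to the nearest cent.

COGS = $6,283.93; ending inventory = $9,131.07

After Dec 4: 296 on hand, pool $5,920.00 (≈ $20.0000 each)
After Dec 6: 356 on hand, pool $7,120.00 (≈ $20.0000 each)
Dec 10, sell 191: 191/356 × $7,120.00 → $3,820.00
After Dec 11: 560 on hand, pool $11,595.00 (≈ $20.7054 each)
Dec 12, sell 64: 64/560 × $11,595.00 → $1,325.14
Dec 15, sell 55: 55/496 × $10,269.86 → $1,138.79
Total COGS = $3,820.00 + $1,325.14 + $1,138.79 = $6,283.93
Ending inventory (cost pool remaining) = $9,131.07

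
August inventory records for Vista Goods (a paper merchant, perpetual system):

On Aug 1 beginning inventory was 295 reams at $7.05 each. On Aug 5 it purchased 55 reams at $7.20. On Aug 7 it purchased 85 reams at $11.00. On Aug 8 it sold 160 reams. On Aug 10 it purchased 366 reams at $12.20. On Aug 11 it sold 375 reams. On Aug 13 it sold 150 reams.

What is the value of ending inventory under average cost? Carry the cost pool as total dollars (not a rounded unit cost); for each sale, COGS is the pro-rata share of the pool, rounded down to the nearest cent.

Ending inventory = $1,198.27

After Aug 1: 295 on hand, pool $2,079.75 (≈ $7.0500 each)
After Aug 5: 350 on hand, pool $2,475.75 (≈ $7.0736 each)
After Aug 7: 435 on hand, pool $3,410.75 (≈ $7.8408 each)
Aug 8, sell 160: 160/435 × $3,410.75 → $1,254.52
After Aug 10: 641 on hand, pool $6,621.43 (≈ $10.3298 each)
Aug 11, sell 375: 375/641 × $6,621.43 → $3,873.69
Aug 13, sell 150: 150/266 × $2,747.74 → $1,549.47
Total COGS = $1,254.52 + $3,873.69 + $1,549.47 = $6,677.68
Ending inventory (cost pool remaining) = $1,198.27
Check: goods available $7,875.95 = COGS $6,677.68 + ending $1,198.27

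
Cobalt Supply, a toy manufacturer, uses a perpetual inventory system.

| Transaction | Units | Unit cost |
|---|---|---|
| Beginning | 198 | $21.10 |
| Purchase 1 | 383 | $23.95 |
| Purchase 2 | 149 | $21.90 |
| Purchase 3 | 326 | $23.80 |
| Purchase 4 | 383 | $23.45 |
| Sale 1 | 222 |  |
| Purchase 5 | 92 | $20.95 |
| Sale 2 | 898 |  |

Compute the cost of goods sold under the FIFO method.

Sale 1 (222) [FIFO — oldest first]: 198 @ $21.10 + 24 @ $23.95 = $4,752.60
Sale 2 (898) [FIFO — oldest first]: 359 @ $23.95 + 149 @ $21.90 + 326 @ $23.80 + 64 @ $23.45 = $21,120.75
Total COGS = $4,752.60 + $21,120.75 = $25,873.35
Ending inventory: 319 @ $23.45 + 92 @ $20.95 = $9,407.95

COGS = $25,873.35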